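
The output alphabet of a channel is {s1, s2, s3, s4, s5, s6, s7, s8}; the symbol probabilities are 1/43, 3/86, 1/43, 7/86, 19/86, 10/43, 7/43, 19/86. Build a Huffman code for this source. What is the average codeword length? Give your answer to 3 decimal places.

2.616 bits/symbol

Repeatedly combine the two least-probable nodes; the expected code length is the sum of the merged weights.
merge 1/43 + 1/43 → 2/43
merge 3/86 + 2/43 → 7/86
merge 7/86 + 7/86 → 7/43
merge 7/43 + 7/43 → 14/43
merge 19/86 + 19/86 → 19/43
merge 10/43 + 14/43 → 24/43
merge 19/43 + 24/43 → 1
L = 2/43 + 7/86 + 7/43 + 14/43 + 19/43 + 24/43 + 1 = 225/86 ≈ 2.616 bits/symbol.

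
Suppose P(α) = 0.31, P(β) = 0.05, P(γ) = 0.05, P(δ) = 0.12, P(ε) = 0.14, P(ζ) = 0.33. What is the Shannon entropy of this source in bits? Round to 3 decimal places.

2.248 bits

H = −Σ pᵢ log₂ pᵢ.
−0.31·log₂(0.31) = 0.5238
−0.05·log₂(0.05) = 0.2161
−0.05·log₂(0.05) = 0.2161
−0.12·log₂(0.12) = 0.3671
−0.14·log₂(0.14) = 0.3971
−0.33·log₂(0.33) = 0.5278
Sum ≈ 2.2480 → 2.248 bits.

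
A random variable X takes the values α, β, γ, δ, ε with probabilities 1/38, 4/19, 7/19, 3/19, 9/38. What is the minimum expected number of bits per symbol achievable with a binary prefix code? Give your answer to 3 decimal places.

Repeatedly combine the two least-probable nodes; the expected code length is the sum of the merged weights.
merge 1/38 + 3/19 → 7/38
merge 7/38 + 4/19 → 15/38
merge 9/38 + 7/19 → 23/38
merge 15/38 + 23/38 → 1
L = 7/38 + 15/38 + 23/38 + 1 = 83/38 ≈ 2.184 bits/symbol.

2.184 bits/symbol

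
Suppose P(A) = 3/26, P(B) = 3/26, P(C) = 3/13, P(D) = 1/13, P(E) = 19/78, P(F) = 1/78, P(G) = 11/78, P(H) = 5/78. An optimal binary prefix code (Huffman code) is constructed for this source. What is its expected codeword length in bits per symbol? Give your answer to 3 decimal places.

2.756 bits/symbol

Repeatedly combine the two least-probable nodes; the expected code length is the sum of the merged weights.
merge 1/78 + 5/78 → 1/13
merge 1/13 + 1/13 → 2/13
merge 3/26 + 3/26 → 3/13
merge 11/78 + 2/13 → 23/78
merge 3/13 + 3/13 → 6/13
merge 19/78 + 23/78 → 7/13
merge 6/13 + 7/13 → 1
L = 1/13 + 2/13 + 3/13 + 23/78 + 6/13 + 7/13 + 1 = 215/78 ≈ 2.756 bits/symbol.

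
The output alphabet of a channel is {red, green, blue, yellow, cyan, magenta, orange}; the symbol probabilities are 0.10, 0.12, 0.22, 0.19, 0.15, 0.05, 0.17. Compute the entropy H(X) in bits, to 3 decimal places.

H = −Σ pᵢ log₂ pᵢ.
−0.10·log₂(0.10) = 0.3322
−0.12·log₂(0.12) = 0.3671
−0.22·log₂(0.22) = 0.4806
−0.19·log₂(0.19) = 0.4552
−0.15·log₂(0.15) = 0.4105
−0.05·log₂(0.05) = 0.2161
−0.17·log₂(0.17) = 0.4346
Sum ≈ 2.6963 → 2.696 bits.

2.696 bits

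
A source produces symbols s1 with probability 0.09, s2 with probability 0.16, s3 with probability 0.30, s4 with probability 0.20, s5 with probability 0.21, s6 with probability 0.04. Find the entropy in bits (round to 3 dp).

2.380 bits

H = −Σ pᵢ log₂ pᵢ.
−0.09·log₂(0.09) = 0.3127
−0.16·log₂(0.16) = 0.4230
−0.30·log₂(0.30) = 0.5211
−0.20·log₂(0.20) = 0.4644
−0.21·log₂(0.21) = 0.4728
−0.04·log₂(0.04) = 0.1858
Sum ≈ 2.3797 → 2.380 bits.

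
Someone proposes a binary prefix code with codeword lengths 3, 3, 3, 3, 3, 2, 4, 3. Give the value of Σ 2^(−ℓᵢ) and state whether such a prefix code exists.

1.0625; no

With common denominator 2^4 = 16: Σ 2^(−ℓᵢ) = 2/16 + 2/16 + 2/16 + 2/16 + 2/16 + 4/16 + 1/16 + 2/16 = 17/16 = 1.0625.
Kraft's inequality requires Σ ≤ 1; here Σ = 1.0625 > 1, so no such prefix code exists.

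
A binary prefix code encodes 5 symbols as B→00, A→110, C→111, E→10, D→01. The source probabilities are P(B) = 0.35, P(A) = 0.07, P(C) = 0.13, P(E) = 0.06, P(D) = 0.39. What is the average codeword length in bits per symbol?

L̄ = Σ pᵢ·ℓᵢ = 0.35·2 + 0.07·3 + 0.13·3 + 0.06·2 + 0.39·2 = 2.2 bits/symbol.

2.2 bits/symbol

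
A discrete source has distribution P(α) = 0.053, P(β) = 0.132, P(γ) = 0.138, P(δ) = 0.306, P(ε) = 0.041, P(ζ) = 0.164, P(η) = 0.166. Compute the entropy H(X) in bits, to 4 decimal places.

2.5741 bits

H = −Σ pᵢ log₂ pᵢ.
−0.053·log₂(0.053) = 0.2246
−0.132·log₂(0.132) = 0.3856
−0.138·log₂(0.138) = 0.3943
−0.306·log₂(0.306) = 0.5228
−0.041·log₂(0.041) = 0.1889
−0.164·log₂(0.164) = 0.4278
−0.166·log₂(0.166) = 0.4301
Sum ≈ 2.5741 → 2.5741 bits.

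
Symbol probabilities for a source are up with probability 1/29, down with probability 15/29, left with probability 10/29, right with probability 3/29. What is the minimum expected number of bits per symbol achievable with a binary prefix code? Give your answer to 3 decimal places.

1.621 bits/symbol

Repeatedly combine the two least-probable nodes; the expected code length is the sum of the merged weights.
merge 1/29 + 3/29 → 4/29
merge 4/29 + 10/29 → 14/29
merge 14/29 + 15/29 → 1
L = 4/29 + 14/29 + 1 = 47/29 ≈ 1.621 bits/symbol.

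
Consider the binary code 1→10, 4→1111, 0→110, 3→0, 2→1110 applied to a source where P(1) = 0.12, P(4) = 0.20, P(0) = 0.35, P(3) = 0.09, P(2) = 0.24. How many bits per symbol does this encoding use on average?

L̄ = Σ pᵢ·ℓᵢ = 0.12·2 + 0.20·4 + 0.35·3 + 0.09·1 + 0.24·4 = 3.14 bits/symbol.

3.14 bits/symbol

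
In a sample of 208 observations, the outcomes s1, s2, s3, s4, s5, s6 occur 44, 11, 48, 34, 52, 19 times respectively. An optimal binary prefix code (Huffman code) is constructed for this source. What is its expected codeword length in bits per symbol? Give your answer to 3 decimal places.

2.452 bits/symbol

Probabilities are the counts divided by 208.
Repeatedly combine the two least-probable nodes; the expected code length is the sum of the merged weights.
merge 11/208 + 19/208 → 15/104
merge 15/104 + 17/104 → 4/13
merge 11/52 + 3/13 → 23/52
merge 1/4 + 4/13 → 29/52
merge 23/52 + 29/52 → 1
L = 15/104 + 4/13 + 23/52 + 29/52 + 1 = 255/104 ≈ 2.452 bits/symbol.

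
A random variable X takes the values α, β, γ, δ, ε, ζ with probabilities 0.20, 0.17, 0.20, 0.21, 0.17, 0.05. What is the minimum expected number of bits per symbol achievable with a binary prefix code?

2.59 bits/symbol

Repeatedly combine the two least-probable nodes; the expected code length is the sum of the merged weights.
merge 1/20 + 17/100 → 11/50
merge 17/100 + 1/5 → 37/100
merge 1/5 + 21/100 → 41/100
merge 11/50 + 37/100 → 59/100
merge 41/100 + 59/100 → 1
L = 11/50 + 37/100 + 41/100 + 59/100 + 1 = 259/100 = 2.59 bits/symbol.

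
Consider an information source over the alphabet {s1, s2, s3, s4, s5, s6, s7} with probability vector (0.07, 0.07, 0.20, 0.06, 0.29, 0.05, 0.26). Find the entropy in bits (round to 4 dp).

H = −Σ pᵢ log₂ pᵢ.
−0.07·log₂(0.07) = 0.2686
−0.07·log₂(0.07) = 0.2686
−0.20·log₂(0.20) = 0.4644
−0.06·log₂(0.06) = 0.2435
−0.29·log₂(0.29) = 0.5179
−0.05·log₂(0.05) = 0.2161
−0.26·log₂(0.26) = 0.5053
Sum ≈ 2.4843 → 2.4843 bits.

2.4843 bits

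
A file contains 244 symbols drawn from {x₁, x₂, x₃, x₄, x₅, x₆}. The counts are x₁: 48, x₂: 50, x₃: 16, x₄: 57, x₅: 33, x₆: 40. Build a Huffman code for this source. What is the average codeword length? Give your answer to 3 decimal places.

2.561 bits/symbol

Probabilities are the counts divided by 244.
Repeatedly combine the two least-probable nodes; the expected code length is the sum of the merged weights.
merge 4/61 + 33/244 → 49/244
merge 10/61 + 12/61 → 22/61
merge 49/244 + 25/122 → 99/244
merge 57/244 + 22/61 → 145/244
merge 99/244 + 145/244 → 1
L = 49/244 + 22/61 + 99/244 + 145/244 + 1 = 625/244 ≈ 2.561 bits/symbol.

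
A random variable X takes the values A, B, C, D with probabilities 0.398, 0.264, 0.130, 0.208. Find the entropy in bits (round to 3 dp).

1.890 bits

H = −Σ pᵢ log₂ pᵢ.
−0.398·log₂(0.398) = 0.5290
−0.264·log₂(0.264) = 0.5072
−0.130·log₂(0.130) = 0.3826
−0.208·log₂(0.208) = 0.4712
Sum ≈ 1.8901 → 1.890 bits.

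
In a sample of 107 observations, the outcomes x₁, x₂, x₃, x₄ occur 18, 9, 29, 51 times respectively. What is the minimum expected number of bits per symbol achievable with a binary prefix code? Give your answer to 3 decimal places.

1.776 bits/symbol

Probabilities are the counts divided by 107.
Repeatedly combine the two least-probable nodes; the expected code length is the sum of the merged weights.
merge 9/107 + 18/107 → 27/107
merge 27/107 + 29/107 → 56/107
merge 51/107 + 56/107 → 1
L = 27/107 + 56/107 + 1 = 190/107 ≈ 1.776 bits/symbol.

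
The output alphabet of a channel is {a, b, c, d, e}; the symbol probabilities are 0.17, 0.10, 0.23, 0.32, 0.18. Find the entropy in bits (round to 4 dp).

2.2258 bits

H = −Σ pᵢ log₂ pᵢ.
−0.17·log₂(0.17) = 0.4346
−0.10·log₂(0.10) = 0.3322
−0.23·log₂(0.23) = 0.4877
−0.32·log₂(0.32) = 0.5260
−0.18·log₂(0.18) = 0.4453
Sum ≈ 2.2258 → 2.2258 bits.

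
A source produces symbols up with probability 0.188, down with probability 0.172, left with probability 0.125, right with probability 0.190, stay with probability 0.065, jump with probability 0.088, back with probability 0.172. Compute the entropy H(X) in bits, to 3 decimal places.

H = −Σ pᵢ log₂ pᵢ.
−0.188·log₂(0.188) = 0.4533
−0.172·log₂(0.172) = 0.4368
−0.125·log₂(0.125) = 0.3750
−0.190·log₂(0.190) = 0.4552
−0.065·log₂(0.065) = 0.2563
−0.088·log₂(0.088) = 0.3086
−0.172·log₂(0.172) = 0.4368
Sum ≈ 2.7220 → 2.722 bits.

2.722 bits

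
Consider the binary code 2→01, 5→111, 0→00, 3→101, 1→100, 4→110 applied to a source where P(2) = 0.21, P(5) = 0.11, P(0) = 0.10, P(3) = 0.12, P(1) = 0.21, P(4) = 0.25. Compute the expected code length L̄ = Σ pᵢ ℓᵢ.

L̄ = Σ pᵢ·ℓᵢ = 0.21·2 + 0.11·3 + 0.10·2 + 0.12·3 + 0.21·3 + 0.25·3 = 2.69 bits/symbol.

2.69 bits/symbol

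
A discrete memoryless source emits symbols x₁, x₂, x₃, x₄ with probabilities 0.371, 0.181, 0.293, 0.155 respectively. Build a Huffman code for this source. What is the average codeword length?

Repeatedly combine the two least-probable nodes; the expected code length is the sum of the merged weights.
merge 31/200 + 181/1000 → 42/125
merge 293/1000 + 42/125 → 629/1000
merge 371/1000 + 629/1000 → 1
L = 42/125 + 629/1000 + 1 = 393/200 = 1.965 bits/symbol.

1.965 bits/symbol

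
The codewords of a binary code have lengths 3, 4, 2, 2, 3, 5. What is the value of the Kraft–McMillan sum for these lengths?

0.84375

With common denominator 2^5 = 32: Σ 2^(−ℓᵢ) = 4/32 + 2/32 + 8/32 + 8/32 + 4/32 + 1/32 = 27/32 = 0.84375.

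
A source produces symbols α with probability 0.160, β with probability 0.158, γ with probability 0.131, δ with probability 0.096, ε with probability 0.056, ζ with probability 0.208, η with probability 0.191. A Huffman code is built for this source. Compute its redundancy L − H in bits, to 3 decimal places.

0.040 bits

Entropy H = −Σ p log₂ p ≈ 2.7126 bits.
Huffman merges: 7/125+12/125→19/125; 131/1000+19/125→283/1000; 79/500+4/25→159/500; 191/1000+26/125→399/1000; 283/1000+159/500→601/1000; 399/1000+601/1000→1. L = 2753/1000 ≈ 2.7530.
L − H = 2.7530 − 2.7126 = 0.040 bits.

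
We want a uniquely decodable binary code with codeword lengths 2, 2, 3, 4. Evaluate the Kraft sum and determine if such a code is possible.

With common denominator 2^4 = 16: Σ 2^(−ℓᵢ) = 4/16 + 4/16 + 2/16 + 1/16 = 11/16 = 0.6875.
Kraft's inequality requires Σ ≤ 1; here Σ = 0.6875 ≤ 1, so such a prefix code exists.

0.6875; yes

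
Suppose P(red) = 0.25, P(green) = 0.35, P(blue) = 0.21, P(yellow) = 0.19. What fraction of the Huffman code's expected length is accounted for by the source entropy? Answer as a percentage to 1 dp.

97.9%

Entropy H = −Σ p log₂ p ≈ 1.9582 bits.
Huffman merges: 19/100+21/100→2/5; 1/4+7/20→3/5; 2/5+3/5→1. L = 2 ≈ 2.0000.
Efficiency = H/L = 1.9582/2.0000 = 97.9%.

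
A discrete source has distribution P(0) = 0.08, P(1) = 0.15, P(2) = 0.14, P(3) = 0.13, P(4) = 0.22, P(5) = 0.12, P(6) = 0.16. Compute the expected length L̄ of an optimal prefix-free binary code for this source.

Repeatedly combine the two least-probable nodes; the expected code length is the sum of the merged weights.
merge 2/25 + 3/25 → 1/5
merge 13/100 + 7/50 → 27/100
merge 3/20 + 4/25 → 31/100
merge 1/5 + 11/50 → 21/50
merge 27/100 + 31/100 → 29/50
merge 21/50 + 29/50 → 1
L = 1/5 + 27/100 + 31/100 + 21/50 + 29/50 + 1 = 139/50 = 2.78 bits/symbol.

2.78 bits/symbol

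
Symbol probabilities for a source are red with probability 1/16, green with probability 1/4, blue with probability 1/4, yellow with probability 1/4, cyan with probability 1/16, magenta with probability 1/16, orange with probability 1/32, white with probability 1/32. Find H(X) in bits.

Each probability is a power of 1/2, so log₂(1/p) is an integer.
H = Σ p·log₂(1/p) = 1/16·4 + 1/4·2 + 1/4·2 + 1/4·2 + 1/16·4 + 1/16·4 + 1/32·5 + 1/32·5 = 2.5625 bits.

2.5625 bits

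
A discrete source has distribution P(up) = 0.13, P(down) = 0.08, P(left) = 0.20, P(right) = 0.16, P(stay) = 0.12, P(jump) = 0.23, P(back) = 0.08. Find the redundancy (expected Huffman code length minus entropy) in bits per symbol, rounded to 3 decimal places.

Entropy H = −Σ p log₂ p ≈ 2.7078 bits.
Huffman merges: 2/25+2/25→4/25; 3/25+13/100→1/4; 4/25+4/25→8/25; 1/5+23/100→43/100; 1/4+8/25→57/100; 43/100+57/100→1. L = 273/100 ≈ 2.7300.
L − H = 2.7300 − 2.7078 = 0.022 bits.

0.022 bits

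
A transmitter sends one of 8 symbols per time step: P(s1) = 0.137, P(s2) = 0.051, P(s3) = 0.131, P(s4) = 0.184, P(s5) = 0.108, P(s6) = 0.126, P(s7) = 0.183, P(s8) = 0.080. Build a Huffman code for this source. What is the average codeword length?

2.947 bits/symbol

Repeatedly combine the two least-probable nodes; the expected code length is the sum of the merged weights.
merge 51/1000 + 2/25 → 131/1000
merge 27/250 + 63/500 → 117/500
merge 131/1000 + 131/1000 → 131/500
merge 137/1000 + 183/1000 → 8/25
merge 23/125 + 117/500 → 209/500
merge 131/500 + 8/25 → 291/500
merge 209/500 + 291/500 → 1
L = 131/1000 + 117/500 + 131/500 + 8/25 + 209/500 + 291/500 + 1 = 2947/1000 = 2.947 bits/symbol.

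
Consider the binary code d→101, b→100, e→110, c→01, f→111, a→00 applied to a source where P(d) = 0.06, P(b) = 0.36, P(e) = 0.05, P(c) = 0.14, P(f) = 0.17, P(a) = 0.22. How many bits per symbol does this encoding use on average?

L̄ = Σ pᵢ·ℓᵢ = 0.06·3 + 0.36·3 + 0.05·3 + 0.14·2 + 0.17·3 + 0.22·2 = 2.64 bits/symbol.

2.64 bits/symbol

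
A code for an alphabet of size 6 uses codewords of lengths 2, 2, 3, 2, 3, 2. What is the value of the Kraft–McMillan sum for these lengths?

1.25

With common denominator 2^3 = 8: Σ 2^(−ℓᵢ) = 2/8 + 2/8 + 1/8 + 2/8 + 1/8 + 2/8 = 10/8 = 1.25.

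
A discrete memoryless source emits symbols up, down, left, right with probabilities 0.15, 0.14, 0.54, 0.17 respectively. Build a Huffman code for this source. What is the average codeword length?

1.75 bits/symbol

Repeatedly combine the two least-probable nodes; the expected code length is the sum of the merged weights.
merge 7/50 + 3/20 → 29/100
merge 17/100 + 29/100 → 23/50
merge 23/50 + 27/50 → 1
L = 29/100 + 23/50 + 1 = 7/4 = 1.75 bits/symbol.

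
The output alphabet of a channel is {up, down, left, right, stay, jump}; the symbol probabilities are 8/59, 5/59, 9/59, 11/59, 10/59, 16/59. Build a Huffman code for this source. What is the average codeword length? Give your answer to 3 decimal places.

Repeatedly combine the two least-probable nodes; the expected code length is the sum of the merged weights.
merge 5/59 + 8/59 → 13/59
merge 9/59 + 10/59 → 19/59
merge 11/59 + 13/59 → 24/59
merge 16/59 + 19/59 → 35/59
merge 24/59 + 35/59 → 1
L = 13/59 + 19/59 + 24/59 + 35/59 + 1 = 150/59 ≈ 2.542 bits/symbol.

2.542 bits/symbol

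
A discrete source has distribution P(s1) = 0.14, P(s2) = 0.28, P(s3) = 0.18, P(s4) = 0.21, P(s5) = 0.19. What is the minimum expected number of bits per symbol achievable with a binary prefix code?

2.32 bits/symbol

Repeatedly combine the two least-probable nodes; the expected code length is the sum of the merged weights.
merge 7/50 + 9/50 → 8/25
merge 19/100 + 21/100 → 2/5
merge 7/25 + 8/25 → 3/5
merge 2/5 + 3/5 → 1
L = 8/25 + 2/5 + 3/5 + 1 = 58/25 = 2.32 bits/symbol.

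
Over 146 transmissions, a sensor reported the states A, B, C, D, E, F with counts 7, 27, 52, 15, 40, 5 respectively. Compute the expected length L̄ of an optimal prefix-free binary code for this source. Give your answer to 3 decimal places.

2.267 bits/symbol

Probabilities are the counts divided by 146.
Repeatedly combine the two least-probable nodes; the expected code length is the sum of the merged weights.
merge 5/146 + 7/146 → 6/73
merge 6/73 + 15/146 → 27/146
merge 27/146 + 27/146 → 27/73
merge 20/73 + 26/73 → 46/73
merge 27/73 + 46/73 → 1
L = 6/73 + 27/146 + 27/73 + 46/73 + 1 = 331/146 ≈ 2.267 bits/symbol.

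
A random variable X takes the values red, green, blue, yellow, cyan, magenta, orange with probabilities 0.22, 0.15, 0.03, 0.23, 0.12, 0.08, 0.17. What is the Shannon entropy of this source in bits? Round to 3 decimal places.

H = −Σ pᵢ log₂ pᵢ.
−0.22·log₂(0.22) = 0.4806
−0.15·log₂(0.15) = 0.4105
−0.03·log₂(0.03) = 0.1518
−0.23·log₂(0.23) = 0.4877
−0.12·log₂(0.12) = 0.3671
−0.08·log₂(0.08) = 0.2915
−0.17·log₂(0.17) = 0.4346
Sum ≈ 2.6237 → 2.624 bits.

2.624 bits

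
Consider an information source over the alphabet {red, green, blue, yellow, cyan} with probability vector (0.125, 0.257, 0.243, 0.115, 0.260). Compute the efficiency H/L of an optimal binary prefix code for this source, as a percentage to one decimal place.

Entropy H = −Σ p log₂ p ≈ 2.2388 bits.
Huffman merges: 23/200+1/8→6/25; 6/25+243/1000→483/1000; 257/1000+13/50→517/1000; 483/1000+517/1000→1. L = 56/25 ≈ 2.2400.
Efficiency = H/L = 2.2388/2.2400 = 99.9%.

99.9%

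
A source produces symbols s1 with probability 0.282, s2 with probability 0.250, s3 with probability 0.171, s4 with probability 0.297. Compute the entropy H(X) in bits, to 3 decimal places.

H = −Σ pᵢ log₂ pᵢ.
−0.282·log₂(0.282) = 0.5150
−0.250·log₂(0.250) = 0.5000
−0.171·log₂(0.171) = 0.4357
−0.297·log₂(0.297) = 0.5202
Sum ≈ 1.9709 → 1.971 bits.

1.971 bits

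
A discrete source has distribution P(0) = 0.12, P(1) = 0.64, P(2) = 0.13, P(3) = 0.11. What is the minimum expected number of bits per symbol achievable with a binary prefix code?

Repeatedly combine the two least-probable nodes; the expected code length is the sum of the merged weights.
merge 11/100 + 3/25 → 23/100
merge 13/100 + 23/100 → 9/25
merge 9/25 + 16/25 → 1
L = 23/100 + 9/25 + 1 = 159/100 = 1.59 bits/symbol.

1.59 bits/symbol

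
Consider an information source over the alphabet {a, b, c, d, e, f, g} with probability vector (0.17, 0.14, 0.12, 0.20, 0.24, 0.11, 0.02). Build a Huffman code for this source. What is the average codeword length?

2.69 bits/symbol

Repeatedly combine the two least-probable nodes; the expected code length is the sum of the merged weights.
merge 1/50 + 11/100 → 13/100
merge 3/25 + 13/100 → 1/4
merge 7/50 + 17/100 → 31/100
merge 1/5 + 6/25 → 11/25
merge 1/4 + 31/100 → 14/25
merge 11/25 + 14/25 → 1
L = 13/100 + 1/4 + 31/100 + 11/25 + 14/25 + 1 = 269/100 = 2.69 bits/symbol.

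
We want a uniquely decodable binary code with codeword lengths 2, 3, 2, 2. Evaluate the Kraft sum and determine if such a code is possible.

0.875; yes

With common denominator 2^3 = 8: Σ 2^(−ℓᵢ) = 2/8 + 1/8 + 2/8 + 2/8 = 7/8 = 0.875.
Kraft's inequality requires Σ ≤ 1; here Σ = 0.875 ≤ 1, so such a prefix code exists.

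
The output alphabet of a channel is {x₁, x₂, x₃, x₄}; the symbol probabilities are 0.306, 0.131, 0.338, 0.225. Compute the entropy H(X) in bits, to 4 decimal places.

H = −Σ pᵢ log₂ pᵢ.
−0.306·log₂(0.306) = 0.5228
−0.131·log₂(0.131) = 0.3841
−0.338·log₂(0.338) = 0.5289
−0.225·log₂(0.225) = 0.4842
Sum ≈ 1.9200 → 1.9200 bits.

1.9200 bits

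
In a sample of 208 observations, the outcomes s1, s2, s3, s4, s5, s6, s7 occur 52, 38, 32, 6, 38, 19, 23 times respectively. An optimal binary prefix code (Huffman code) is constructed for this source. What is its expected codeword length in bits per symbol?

Probabilities are the counts divided by 208.
Repeatedly combine the two least-probable nodes; the expected code length is the sum of the merged weights.
merge 3/104 + 19/208 → 25/208
merge 23/208 + 25/208 → 3/13
merge 2/13 + 19/104 → 35/104
merge 19/104 + 3/13 → 43/104
merge 1/4 + 35/104 → 61/104
merge 43/104 + 61/104 → 1
L = 25/208 + 3/13 + 35/104 + 43/104 + 61/104 + 1 = 43/16 = 2.6875 bits/symbol.

2.6875 bits/symbol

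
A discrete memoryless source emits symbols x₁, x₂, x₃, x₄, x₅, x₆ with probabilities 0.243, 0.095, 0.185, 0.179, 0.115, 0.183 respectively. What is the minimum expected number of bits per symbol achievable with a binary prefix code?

Repeatedly combine the two least-probable nodes; the expected code length is the sum of the merged weights.
merge 19/200 + 23/200 → 21/100
merge 179/1000 + 183/1000 → 181/500
merge 37/200 + 21/100 → 79/200
merge 243/1000 + 181/500 → 121/200
merge 79/200 + 121/200 → 1
L = 21/100 + 181/500 + 79/200 + 121/200 + 1 = 643/250 = 2.572 bits/symbol.

2.572 bits/symbol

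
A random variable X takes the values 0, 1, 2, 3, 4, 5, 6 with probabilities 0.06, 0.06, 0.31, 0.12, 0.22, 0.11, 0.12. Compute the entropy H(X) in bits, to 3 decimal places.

H = −Σ pᵢ log₂ pᵢ.
−0.06·log₂(0.06) = 0.2435
−0.06·log₂(0.06) = 0.2435
−0.31·log₂(0.31) = 0.5238
−0.12·log₂(0.12) = 0.3671
−0.22·log₂(0.22) = 0.4806
−0.11·log₂(0.11) = 0.3503
−0.12·log₂(0.12) = 0.3671
Sum ≈ 2.5759 → 2.576 bits.

2.576 bits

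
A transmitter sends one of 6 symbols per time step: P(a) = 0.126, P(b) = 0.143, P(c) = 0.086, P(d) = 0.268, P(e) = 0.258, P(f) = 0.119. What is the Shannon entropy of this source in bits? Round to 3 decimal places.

H = −Σ pᵢ log₂ pᵢ.
−0.126·log₂(0.126) = 0.3766
−0.143·log₂(0.143) = 0.4012
−0.086·log₂(0.086) = 0.3044
−0.268·log₂(0.268) = 0.5091
−0.258·log₂(0.258) = 0.5043
−0.119·log₂(0.119) = 0.3654
Sum ≈ 2.4610 → 2.461 bits.

2.461 bits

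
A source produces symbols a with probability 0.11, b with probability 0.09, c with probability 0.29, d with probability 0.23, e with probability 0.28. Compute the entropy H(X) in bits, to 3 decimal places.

H = −Σ pᵢ log₂ pᵢ.
−0.11·log₂(0.11) = 0.3503
−0.09·log₂(0.09) = 0.3127
−0.29·log₂(0.29) = 0.5179
−0.23·log₂(0.23) = 0.4877
−0.28·log₂(0.28) = 0.5142
Sum ≈ 2.1827 → 2.183 bits.

2.183 bits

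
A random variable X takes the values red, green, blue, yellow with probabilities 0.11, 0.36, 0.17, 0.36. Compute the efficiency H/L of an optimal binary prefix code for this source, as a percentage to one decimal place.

96.2%

Entropy H = −Σ p log₂ p ≈ 1.8461 bits.
Huffman merges: 11/100+17/100→7/25; 7/25+9/25→16/25; 9/25+16/25→1. L = 48/25 ≈ 1.9200.
Efficiency = H/L = 1.8461/1.9200 = 96.2%.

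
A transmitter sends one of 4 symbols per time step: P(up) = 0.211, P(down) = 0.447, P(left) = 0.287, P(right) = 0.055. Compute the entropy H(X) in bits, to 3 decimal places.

1.740 bits

H = −Σ pᵢ log₂ pᵢ.
−0.211·log₂(0.211) = 0.4736
−0.447·log₂(0.447) = 0.5193
−0.287·log₂(0.287) = 0.5169
−0.055·log₂(0.055) = 0.2301
Sum ≈ 1.7399 → 1.740 bits.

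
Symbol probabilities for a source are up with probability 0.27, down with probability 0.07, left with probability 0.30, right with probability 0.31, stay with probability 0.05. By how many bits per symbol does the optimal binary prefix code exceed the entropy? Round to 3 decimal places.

0.080 bits

Entropy H = −Σ p log₂ p ≈ 2.0396 bits.
Huffman merges: 1/20+7/100→3/25; 3/25+27/100→39/100; 3/10+31/100→61/100; 39/100+61/100→1. L = 53/25 ≈ 2.1200.
L − H = 2.1200 − 2.0396 = 0.080 bits.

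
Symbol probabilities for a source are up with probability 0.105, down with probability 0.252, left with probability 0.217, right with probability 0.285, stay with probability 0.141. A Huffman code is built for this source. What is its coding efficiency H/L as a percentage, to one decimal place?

99.5%

Entropy H = −Σ p log₂ p ≈ 2.2355 bits.
Huffman merges: 21/200+141/1000→123/500; 217/1000+123/500→463/1000; 63/250+57/200→537/1000; 463/1000+537/1000→1. L = 1123/500 ≈ 2.2460.
Efficiency = H/L = 2.2355/2.2460 = 99.5%.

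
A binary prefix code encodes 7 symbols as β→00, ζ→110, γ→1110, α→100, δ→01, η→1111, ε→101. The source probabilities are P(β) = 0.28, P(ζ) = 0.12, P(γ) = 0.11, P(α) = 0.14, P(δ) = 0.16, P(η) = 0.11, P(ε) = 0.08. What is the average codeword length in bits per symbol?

L̄ = Σ pᵢ·ℓᵢ = 0.28·2 + 0.12·3 + 0.11·4 + 0.14·3 + 0.16·2 + 0.11·4 + 0.08·3 = 2.78 bits/symbol.

2.78 bits/symbol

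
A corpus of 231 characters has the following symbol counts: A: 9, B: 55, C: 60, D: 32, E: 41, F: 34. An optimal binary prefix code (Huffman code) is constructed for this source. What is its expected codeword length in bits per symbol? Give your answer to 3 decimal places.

Probabilities are the counts divided by 231.
Repeatedly combine the two least-probable nodes; the expected code length is the sum of the merged weights.
merge 3/77 + 32/231 → 41/231
merge 34/231 + 41/231 → 25/77
merge 41/231 + 5/21 → 32/77
merge 20/77 + 25/77 → 45/77
merge 32/77 + 45/77 → 1
L = 41/231 + 25/77 + 32/77 + 45/77 + 1 = 578/231 ≈ 2.502 bits/symbol.

2.502 bits/symbol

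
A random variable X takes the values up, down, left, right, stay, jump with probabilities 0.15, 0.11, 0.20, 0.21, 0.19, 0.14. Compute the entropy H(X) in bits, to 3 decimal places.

H = −Σ pᵢ log₂ pᵢ.
−0.15·log₂(0.15) = 0.4105
−0.11·log₂(0.11) = 0.3503
−0.20·log₂(0.20) = 0.4644
−0.21·log₂(0.21) = 0.4728
−0.19·log₂(0.19) = 0.4552
−0.14·log₂(0.14) = 0.3971
Sum ≈ 2.5504 → 2.550 bits.

2.550 bits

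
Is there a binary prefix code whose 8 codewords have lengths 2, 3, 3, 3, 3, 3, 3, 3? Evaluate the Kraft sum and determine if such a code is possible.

1.125; no

With common denominator 2^3 = 8: Σ 2^(−ℓᵢ) = 2/8 + 1/8 + 1/8 + 1/8 + 1/8 + 1/8 + 1/8 + 1/8 = 9/8 = 1.125.
Kraft's inequality requires Σ ≤ 1; here Σ = 1.125 > 1, so no such prefix code exists.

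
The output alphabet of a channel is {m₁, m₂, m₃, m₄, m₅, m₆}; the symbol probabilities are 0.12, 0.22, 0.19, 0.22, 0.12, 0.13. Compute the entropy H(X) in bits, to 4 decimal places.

2.5332 bits

H = −Σ pᵢ log₂ pᵢ.
−0.12·log₂(0.12) = 0.3671
−0.22·log₂(0.22) = 0.4806
−0.19·log₂(0.19) = 0.4552
−0.22·log₂(0.22) = 0.4806
−0.12·log₂(0.12) = 0.3671
−0.13·log₂(0.13) = 0.3826
Sum ≈ 2.5332 → 2.5332 bits.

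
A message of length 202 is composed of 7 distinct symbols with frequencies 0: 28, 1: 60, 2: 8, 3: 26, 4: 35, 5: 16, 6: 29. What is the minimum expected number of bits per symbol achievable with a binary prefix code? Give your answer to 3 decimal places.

Probabilities are the counts divided by 202.
Repeatedly combine the two least-probable nodes; the expected code length is the sum of the merged weights.
merge 4/101 + 8/101 → 12/101
merge 12/101 + 13/101 → 25/101
merge 14/101 + 29/202 → 57/202
merge 35/202 + 25/101 → 85/202
merge 57/202 + 30/101 → 117/202
merge 85/202 + 117/202 → 1
L = 12/101 + 25/101 + 57/202 + 85/202 + 117/202 + 1 = 535/202 ≈ 2.649 bits/symbol.

2.649 bits/symbol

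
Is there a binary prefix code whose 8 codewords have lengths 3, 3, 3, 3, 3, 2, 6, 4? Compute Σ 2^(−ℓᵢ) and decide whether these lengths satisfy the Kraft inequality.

0.953125; yes

With common denominator 2^6 = 64: Σ 2^(−ℓᵢ) = 8/64 + 8/64 + 8/64 + 8/64 + 8/64 + 16/64 + 1/64 + 4/64 = 61/64 = 0.953125.
Kraft's inequality requires Σ ≤ 1; here Σ = 0.953125 ≤ 1, so such a prefix code exists.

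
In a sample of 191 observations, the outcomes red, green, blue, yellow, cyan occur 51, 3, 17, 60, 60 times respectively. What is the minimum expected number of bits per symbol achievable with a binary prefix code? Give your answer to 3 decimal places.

Probabilities are the counts divided by 191.
Repeatedly combine the two least-probable nodes; the expected code length is the sum of the merged weights.
merge 3/191 + 17/191 → 20/191
merge 20/191 + 51/191 → 71/191
merge 60/191 + 60/191 → 120/191
merge 71/191 + 120/191 → 1
L = 20/191 + 71/191 + 120/191 + 1 = 402/191 ≈ 2.105 bits/symbol.

2.105 bits/symbol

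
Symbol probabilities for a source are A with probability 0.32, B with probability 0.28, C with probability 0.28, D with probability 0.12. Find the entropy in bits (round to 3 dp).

1.922 bits

H = −Σ pᵢ log₂ pᵢ.
−0.32·log₂(0.32) = 0.5260
−0.28·log₂(0.28) = 0.5142
−0.28·log₂(0.28) = 0.5142
−0.12·log₂(0.12) = 0.3671
Sum ≈ 1.9215 → 1.922 bits.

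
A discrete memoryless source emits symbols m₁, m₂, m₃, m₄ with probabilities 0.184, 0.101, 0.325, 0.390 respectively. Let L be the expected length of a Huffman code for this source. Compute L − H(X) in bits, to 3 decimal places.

Entropy H = −Σ p log₂ p ≈ 1.8402 bits.
Huffman merges: 101/1000+23/125→57/200; 57/200+13/40→61/100; 39/100+61/100→1. L = 379/200 ≈ 1.8950.
L − H = 1.8950 − 1.8402 = 0.055 bits.

0.055 bits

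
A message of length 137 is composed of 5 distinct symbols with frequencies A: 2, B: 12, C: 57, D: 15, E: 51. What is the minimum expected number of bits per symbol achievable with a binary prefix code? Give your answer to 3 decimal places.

Probabilities are the counts divided by 137.
Repeatedly combine the two least-probable nodes; the expected code length is the sum of the merged weights.
merge 2/137 + 12/137 → 14/137
merge 14/137 + 15/137 → 29/137
merge 29/137 + 51/137 → 80/137
merge 57/137 + 80/137 → 1
L = 14/137 + 29/137 + 80/137 + 1 = 260/137 ≈ 1.898 bits/symbol.

1.898 bits/symbol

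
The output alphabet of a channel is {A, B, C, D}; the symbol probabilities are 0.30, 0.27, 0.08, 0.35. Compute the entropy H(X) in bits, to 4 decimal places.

H = −Σ pᵢ log₂ pᵢ.
−0.30·log₂(0.30) = 0.5211
−0.27·log₂(0.27) = 0.5100
−0.08·log₂(0.08) = 0.2915
−0.35·log₂(0.35) = 0.5301
Sum ≈ 1.8527 → 1.8527 bits.

1.8527 bits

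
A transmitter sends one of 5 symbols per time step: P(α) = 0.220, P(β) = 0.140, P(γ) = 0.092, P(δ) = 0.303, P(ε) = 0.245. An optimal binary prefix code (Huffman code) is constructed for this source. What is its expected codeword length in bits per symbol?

2.232 bits/symbol

Repeatedly combine the two least-probable nodes; the expected code length is the sum of the merged weights.
merge 23/250 + 7/50 → 29/125
merge 11/50 + 29/125 → 113/250
merge 49/200 + 303/1000 → 137/250
merge 113/250 + 137/250 → 1
L = 29/125 + 113/250 + 137/250 + 1 = 279/125 = 2.232 bits/symbol.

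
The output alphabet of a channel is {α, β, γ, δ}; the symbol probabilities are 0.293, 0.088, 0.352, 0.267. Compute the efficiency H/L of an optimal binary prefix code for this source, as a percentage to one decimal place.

93.3%

Entropy H = −Σ p log₂ p ≈ 1.8664 bits.
Huffman merges: 11/125+267/1000→71/200; 293/1000+44/125→129/200; 71/200+129/200→1. L = 2 ≈ 2.0000.
Efficiency = H/L = 1.8664/2.0000 = 93.3%.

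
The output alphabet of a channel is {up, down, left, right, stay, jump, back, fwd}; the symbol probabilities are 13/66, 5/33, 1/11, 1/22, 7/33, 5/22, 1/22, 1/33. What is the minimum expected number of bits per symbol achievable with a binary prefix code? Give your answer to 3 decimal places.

Repeatedly combine the two least-probable nodes; the expected code length is the sum of the merged weights.
merge 1/33 + 1/22 → 5/66
merge 1/22 + 5/66 → 4/33
merge 1/11 + 4/33 → 7/33
merge 5/33 + 13/66 → 23/66
merge 7/33 + 7/33 → 14/33
merge 5/22 + 23/66 → 19/33
merge 14/33 + 19/33 → 1
L = 5/66 + 4/33 + 7/33 + 23/66 + 14/33 + 19/33 + 1 = 91/33 ≈ 2.758 bits/symbol.

2.758 bits/symbol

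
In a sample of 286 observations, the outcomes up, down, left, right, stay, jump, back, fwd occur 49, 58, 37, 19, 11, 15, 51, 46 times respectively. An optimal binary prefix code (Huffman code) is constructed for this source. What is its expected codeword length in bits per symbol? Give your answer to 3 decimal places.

Probabilities are the counts divided by 286.
Repeatedly combine the two least-probable nodes; the expected code length is the sum of the merged weights.
merge 1/26 + 15/286 → 1/11
merge 19/286 + 1/11 → 45/286
merge 37/286 + 45/286 → 41/143
merge 23/143 + 49/286 → 95/286
merge 51/286 + 29/143 → 109/286
merge 41/143 + 95/286 → 177/286
merge 109/286 + 177/286 → 1
L = 1/11 + 45/286 + 41/143 + 95/286 + 109/286 + 177/286 + 1 = 410/143 ≈ 2.867 bits/symbol.

2.867 bits/symbol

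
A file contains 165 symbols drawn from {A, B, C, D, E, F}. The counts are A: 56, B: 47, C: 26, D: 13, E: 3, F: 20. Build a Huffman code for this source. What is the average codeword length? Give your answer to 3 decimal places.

2.315 bits/symbol

Probabilities are the counts divided by 165.
Repeatedly combine the two least-probable nodes; the expected code length is the sum of the merged weights.
merge 1/55 + 13/165 → 16/165
merge 16/165 + 4/33 → 12/55
merge 26/165 + 12/55 → 62/165
merge 47/165 + 56/165 → 103/165
merge 62/165 + 103/165 → 1
L = 16/165 + 12/55 + 62/165 + 103/165 + 1 = 382/165 ≈ 2.315 bits/symbol.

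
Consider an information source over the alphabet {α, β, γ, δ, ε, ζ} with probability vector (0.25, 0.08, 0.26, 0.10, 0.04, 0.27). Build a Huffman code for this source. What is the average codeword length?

2.34 bits/symbol

Repeatedly combine the two least-probable nodes; the expected code length is the sum of the merged weights.
merge 1/25 + 2/25 → 3/25
merge 1/10 + 3/25 → 11/50
merge 11/50 + 1/4 → 47/100
merge 13/50 + 27/100 → 53/100
merge 47/100 + 53/100 → 1
L = 3/25 + 11/50 + 47/100 + 53/100 + 1 = 117/50 = 2.34 bits/symbol.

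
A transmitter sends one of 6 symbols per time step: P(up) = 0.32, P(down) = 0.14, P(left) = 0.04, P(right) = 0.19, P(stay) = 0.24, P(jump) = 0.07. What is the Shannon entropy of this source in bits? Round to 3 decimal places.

2.327 bits

H = −Σ pᵢ log₂ pᵢ.
−0.32·log₂(0.32) = 0.5260
−0.14·log₂(0.14) = 0.3971
−0.04·log₂(0.04) = 0.1858
−0.19·log₂(0.19) = 0.4552
−0.24·log₂(0.24) = 0.4941
−0.07·log₂(0.07) = 0.2686
Sum ≈ 2.3268 → 2.327 bits.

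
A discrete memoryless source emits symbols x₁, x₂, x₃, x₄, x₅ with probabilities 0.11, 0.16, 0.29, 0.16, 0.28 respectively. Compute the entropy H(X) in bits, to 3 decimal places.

2.228 bits

H = −Σ pᵢ log₂ pᵢ.
−0.11·log₂(0.11) = 0.3503
−0.16·log₂(0.16) = 0.4230
−0.29·log₂(0.29) = 0.5179
−0.16·log₂(0.16) = 0.4230
−0.28·log₂(0.28) = 0.5142
Sum ≈ 2.2284 → 2.228 bits.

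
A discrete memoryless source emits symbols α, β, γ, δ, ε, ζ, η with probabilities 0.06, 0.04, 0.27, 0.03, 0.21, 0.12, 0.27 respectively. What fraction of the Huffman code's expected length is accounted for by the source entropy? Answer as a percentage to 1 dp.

Entropy H = −Σ p log₂ p ≈ 2.4410 bits.
Huffman merges: 3/100+1/25→7/100; 3/50+7/100→13/100; 3/25+13/100→1/4; 21/100+1/4→23/50; 27/100+27/100→27/50; 23/50+27/50→1. L = 49/20 ≈ 2.4500.
Efficiency = H/L = 2.4410/2.4500 = 99.6%.

99.6%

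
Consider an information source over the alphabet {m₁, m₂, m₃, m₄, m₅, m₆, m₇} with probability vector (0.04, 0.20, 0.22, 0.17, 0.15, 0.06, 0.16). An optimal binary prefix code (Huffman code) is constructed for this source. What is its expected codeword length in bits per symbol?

Repeatedly combine the two least-probable nodes; the expected code length is the sum of the merged weights.
merge 1/25 + 3/50 → 1/10
merge 1/10 + 3/20 → 1/4
merge 4/25 + 17/100 → 33/100
merge 1/5 + 11/50 → 21/50
merge 1/4 + 33/100 → 29/50
merge 21/50 + 29/50 → 1
L = 1/10 + 1/4 + 33/100 + 21/50 + 29/50 + 1 = 67/25 = 2.68 bits/symbol.

2.68 bits/symbol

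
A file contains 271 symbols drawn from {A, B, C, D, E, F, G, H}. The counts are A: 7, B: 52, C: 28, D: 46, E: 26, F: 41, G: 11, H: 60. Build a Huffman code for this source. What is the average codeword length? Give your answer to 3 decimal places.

2.815 bits/symbol

Probabilities are the counts divided by 271.
Repeatedly combine the two least-probable nodes; the expected code length is the sum of the merged weights.
merge 7/271 + 11/271 → 18/271
merge 18/271 + 26/271 → 44/271
merge 28/271 + 41/271 → 69/271
merge 44/271 + 46/271 → 90/271
merge 52/271 + 60/271 → 112/271
merge 69/271 + 90/271 → 159/271
merge 112/271 + 159/271 → 1
L = 18/271 + 44/271 + 69/271 + 90/271 + 112/271 + 159/271 + 1 = 763/271 ≈ 2.815 bits/symbol.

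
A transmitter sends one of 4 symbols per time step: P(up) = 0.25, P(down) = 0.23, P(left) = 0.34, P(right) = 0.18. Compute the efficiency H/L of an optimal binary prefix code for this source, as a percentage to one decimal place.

98.1%

Entropy H = −Σ p log₂ p ≈ 1.9621 bits.
Huffman merges: 9/50+23/100→41/100; 1/4+17/50→59/100; 41/100+59/100→1. L = 2 ≈ 2.0000.
Efficiency = H/L = 1.9621/2.0000 = 98.1%.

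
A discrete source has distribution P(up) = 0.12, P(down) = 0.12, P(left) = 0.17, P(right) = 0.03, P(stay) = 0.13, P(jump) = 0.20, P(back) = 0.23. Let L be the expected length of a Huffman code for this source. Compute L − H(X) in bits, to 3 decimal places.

Entropy H = −Σ p log₂ p ≈ 2.6552 bits.
Huffman merges: 3/100+3/25→3/20; 3/25+13/100→1/4; 3/20+17/100→8/25; 1/5+23/100→43/100; 1/4+8/25→57/100; 43/100+57/100→1. L = 68/25 ≈ 2.7200.
L − H = 2.7200 − 2.6552 = 0.065 bits.

0.065 bits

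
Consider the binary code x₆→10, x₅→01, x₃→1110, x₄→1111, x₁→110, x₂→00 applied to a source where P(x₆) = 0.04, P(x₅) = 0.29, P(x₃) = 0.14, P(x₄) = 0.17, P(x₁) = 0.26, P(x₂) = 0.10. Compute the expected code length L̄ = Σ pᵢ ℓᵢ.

2.88 bits/symbol

L̄ = Σ pᵢ·ℓᵢ = 0.04·2 + 0.29·2 + 0.14·4 + 0.17·4 + 0.26·3 + 0.10·2 = 2.88 bits/symbol.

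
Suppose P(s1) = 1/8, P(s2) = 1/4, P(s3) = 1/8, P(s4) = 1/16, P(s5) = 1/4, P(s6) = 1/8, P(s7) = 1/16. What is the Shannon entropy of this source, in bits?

Each probability is a power of 1/2, so log₂(1/p) is an integer.
H = Σ p·log₂(1/p) = 1/8·3 + 1/4·2 + 1/8·3 + 1/16·4 + 1/4·2 + 1/8·3 + 1/16·4 = 2.625 bits.

2.625 bits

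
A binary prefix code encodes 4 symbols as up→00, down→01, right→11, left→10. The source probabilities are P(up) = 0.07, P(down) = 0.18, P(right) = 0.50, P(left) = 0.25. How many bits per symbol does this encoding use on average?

2 bits/symbol

L̄ = Σ pᵢ·ℓᵢ = 0.07·2 + 0.18·2 + 0.50·2 + 0.25·2 = 2 bits/symbol.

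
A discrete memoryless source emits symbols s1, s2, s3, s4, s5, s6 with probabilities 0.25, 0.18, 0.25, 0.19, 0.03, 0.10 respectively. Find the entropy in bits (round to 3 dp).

2.384 bits

H = −Σ pᵢ log₂ pᵢ.
−0.25·log₂(0.25) = 0.5000
−0.18·log₂(0.18) = 0.4453
−0.25·log₂(0.25) = 0.5000
−0.19·log₂(0.19) = 0.4552
−0.03·log₂(0.03) = 0.1518
−0.10·log₂(0.10) = 0.3322
Sum ≈ 2.3845 → 2.384 bits.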